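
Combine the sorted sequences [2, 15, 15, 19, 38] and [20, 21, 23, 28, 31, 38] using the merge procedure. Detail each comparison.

Merging process:

Compare 2 vs 20: take 2 from left. Merged: [2]
Compare 15 vs 20: take 15 from left. Merged: [2, 15]
Compare 15 vs 20: take 15 from left. Merged: [2, 15, 15]
Compare 19 vs 20: take 19 from left. Merged: [2, 15, 15, 19]
Compare 38 vs 20: take 20 from right. Merged: [2, 15, 15, 19, 20]
Compare 38 vs 21: take 21 from right. Merged: [2, 15, 15, 19, 20, 21]
Compare 38 vs 23: take 23 from right. Merged: [2, 15, 15, 19, 20, 21, 23]
Compare 38 vs 28: take 28 from right. Merged: [2, 15, 15, 19, 20, 21, 23, 28]
Compare 38 vs 31: take 31 from right. Merged: [2, 15, 15, 19, 20, 21, 23, 28, 31]
Compare 38 vs 38: take 38 from left. Merged: [2, 15, 15, 19, 20, 21, 23, 28, 31, 38]
Append remaining from right: [38]. Merged: [2, 15, 15, 19, 20, 21, 23, 28, 31, 38, 38]

Final merged array: [2, 15, 15, 19, 20, 21, 23, 28, 31, 38, 38]
Total comparisons: 10

The merged array is [2, 15, 15, 19, 20, 21, 23, 28, 31, 38, 38], requiring 10 comparisons. The merge step runs in O(n) time where n is the total number of elements.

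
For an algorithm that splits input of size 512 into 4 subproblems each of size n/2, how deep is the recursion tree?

For divide and conquer with division factor 2:

Problem sizes at each level:
Level 0: 512
Level 1: 256
Level 2: 128
Level 3: 64
Level 4: 32
Level 5: 16
Level 6: 8
Level 7: 4
Level 8: 2
Level 9: 1

The root is level 0 and the size-1 base case is level 9 (the tree spans levels 0 through 9, i.e. 10 levels counting the root), so the depth is the number of divisions: log_2(512) = 9

The recursion tree depth is log_2(512) = 9. At each level, the problem size is divided by 2, so it takes 9 divisions to reduce to a base case of size 1. The algorithm makes 4 recursive calls at each level.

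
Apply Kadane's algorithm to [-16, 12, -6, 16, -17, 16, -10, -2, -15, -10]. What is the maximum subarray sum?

Using Kadane's algorithm on [-16, 12, -6, 16, -17, 16, -10, -2, -15, -10]:

Scanning through the array:
Position 1 (value 12): max_ending_here = 12, max_so_far = 12
Position 2 (value -6): max_ending_here = 6, max_so_far = 12
Position 3 (value 16): max_ending_here = 22, max_so_far = 22
Position 4 (value -17): max_ending_here = 5, max_so_far = 22
Position 5 (value 16): max_ending_here = 21, max_so_far = 22
Position 6 (value -10): max_ending_here = 11, max_so_far = 22
Position 7 (value -2): max_ending_here = 9, max_so_far = 22
Position 8 (value -15): max_ending_here = -6, max_so_far = 22
Position 9 (value -10): max_ending_here = -10, max_so_far = 22

Maximum subarray: [12, -6, 16]
Maximum sum: 22

The maximum subarray is [12, -6, 16] with sum 22. This subarray runs from index 1 to index 3.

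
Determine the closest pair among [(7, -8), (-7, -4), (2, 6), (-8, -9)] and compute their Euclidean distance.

Computing all pairwise distances among 4 points:

d((7, -8), (-7, -4)) = 14.5602
d((7, -8), (2, 6)) = 14.8661
d((7, -8), (-8, -9)) = 15.0333
d((-7, -4), (2, 6)) = 13.4536
d((-7, -4), (-8, -9)) = 5.099 <-- minimum
d((2, 6), (-8, -9)) = 18.0278

Closest pair: (-7, -4) and (-8, -9) with distance 5.099

The closest pair is (-7, -4) and (-8, -9) with Euclidean distance 5.099. For 4 points, brute-force pairwise comparison is shown above. For large n, the divide-and-conquer algorithm (sort by x, recurse on halves, check the dividing strip) achieves O(n log n).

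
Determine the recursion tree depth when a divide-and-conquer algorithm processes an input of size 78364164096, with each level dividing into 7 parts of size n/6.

For divide and conquer with division factor 6:

Problem sizes at each level:
Level 0: 78364164096
Level 1: 13060694016
Level 2: 2176782336
Level 3: 362797056
Level 4: 60466176
Level 5: 10077696
Level 6: 1679616
Level 7: 279936
Level 8: 46656
Level 9: 7776
Level 10: 1296
Level 11: 216
Level 12: 36
Level 13: 6
Level 14: 1

The root is level 0 and the size-1 base case is level 14 (the tree spans levels 0 through 14, i.e. 15 levels counting the root), so the depth is the number of divisions: log_6(78364164096) = 14

The recursion tree depth is log_6(78364164096) = 14. At each level, the problem size is divided by 6, so it takes 14 divisions to reduce to a base case of size 1. The algorithm makes 7 recursive calls at each level.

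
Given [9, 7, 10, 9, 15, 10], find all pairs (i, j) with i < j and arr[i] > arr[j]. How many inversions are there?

Finding inversions in [9, 7, 10, 9, 15, 10]:

(0, 1): arr[0]=9 > arr[1]=7
(2, 3): arr[2]=10 > arr[3]=9
(4, 5): arr[4]=15 > arr[5]=10

Total inversions: 3

The array has 3 inversion(s): (0,1), (2,3), (4,5). Each pair (i,j) satisfies i < j and arr[i] > arr[j].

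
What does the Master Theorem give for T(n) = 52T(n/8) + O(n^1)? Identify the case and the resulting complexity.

Master Theorem for T(n) = 52T(n/8) + O(n^1):

a = 52, b = 8, c = 1
log_b(a) = log_8(52) = 1.9001

Case 1: c = 1 < log_8(52) = 1.9001
T(n) = O(n^(log_8 52))

For T(n) = 52T(n/8) + O(n^1): log_8(52) = 1.9001. This is Case 1 of the Master Theorem (c < log_b(a), work dominated by leaves), giving O(n^(log_8 52)).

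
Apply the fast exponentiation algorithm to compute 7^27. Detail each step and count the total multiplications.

Computing 7^27 by squaring (build up from 7^1; each line after the first costs one multiplication):

7^1 = 7
7^2 = (7^1)^2 = 7^2 = 49
7^3 = 7 * 7^2 = 7 * 49 = 343
7^6 = (7^3)^2 = 343^2 = 117649
7^12 = (7^6)^2 = 117649^2 = 13841287201
7^13 = 7 * 7^12 = 7 * 13841287201 = 96889010407
7^26 = (7^13)^2 = 96889010407^2 = 9387480337647754305649
7^27 = 7 * 7^26 = 7 * 9387480337647754305649 = 65712362363534280139543

Result: 65712362363534280139543
Multiplications needed: 7 (7 lines after 7^1)

7^27 = 65712362363534280139543. Using exponentiation by squaring, this requires 7 multiplications. The key idea: if the exponent is even, square the half-power; if odd, multiply by the base once.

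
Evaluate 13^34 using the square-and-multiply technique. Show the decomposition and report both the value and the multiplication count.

Computing 13^34 by squaring (build up from 13^1; each line after the first costs one multiplication):

13^1 = 13
13^2 = (13^1)^2 = 13^2 = 169
13^4 = (13^2)^2 = 169^2 = 28561
13^8 = (13^4)^2 = 28561^2 = 815730721
13^16 = (13^8)^2 = 815730721^2 = 665416609183179841
13^17 = 13 * 13^16 = 13 * 665416609183179841 = 8650415919381337933
13^34 = (13^17)^2 = 8650415919381337933^2 = 74829695578286078013428929473144712489

Result: 74829695578286078013428929473144712489
Multiplications needed: 6 (6 lines after 13^1)

13^34 = 74829695578286078013428929473144712489. Using exponentiation by squaring, this requires 6 multiplications. The key idea: if the exponent is even, square the half-power; if odd, multiply by the base once.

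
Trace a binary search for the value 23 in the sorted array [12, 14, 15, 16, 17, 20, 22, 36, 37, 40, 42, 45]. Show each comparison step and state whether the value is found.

Binary search for 23 in [12, 14, 15, 16, 17, 20, 22, 36, 37, 40, 42, 45]:

lo=0, hi=11, mid=5, arr[mid]=20 -> 20 < 23, search right half
lo=6, hi=11, mid=8, arr[mid]=37 -> 37 > 23, search left half
lo=6, hi=7, mid=6, arr[mid]=22 -> 22 < 23, search right half
lo=7, hi=7, mid=7, arr[mid]=36 -> 36 > 23, search left half
lo=7 > hi=6, target 23 not found

Binary search determines that 23 is not in the array after 4 comparisons. The search space was exhausted without finding the target.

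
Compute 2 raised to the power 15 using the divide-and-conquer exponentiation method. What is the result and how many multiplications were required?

Computing 2^15 by squaring (build up from 2^1; each line after the first costs one multiplication):

2^1 = 2
2^2 = (2^1)^2 = 2^2 = 4
2^3 = 2 * 2^2 = 2 * 4 = 8
2^6 = (2^3)^2 = 8^2 = 64
2^7 = 2 * 2^6 = 2 * 64 = 128
2^14 = (2^7)^2 = 128^2 = 16384
2^15 = 2 * 2^14 = 2 * 16384 = 32768

Result: 32768
Multiplications needed: 6 (6 lines after 2^1)

2^15 = 32768. Using exponentiation by squaring, this requires 6 multiplications. The key idea: if the exponent is even, square the half-power; if odd, multiply by the base once.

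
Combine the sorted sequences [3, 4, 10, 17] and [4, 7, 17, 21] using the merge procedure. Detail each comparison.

Merging process:

Compare 3 vs 4: take 3 from left. Merged: [3]
Compare 4 vs 4: take 4 from left. Merged: [3, 4]
Compare 10 vs 4: take 4 from right. Merged: [3, 4, 4]
Compare 10 vs 7: take 7 from right. Merged: [3, 4, 4, 7]
Compare 10 vs 17: take 10 from left. Merged: [3, 4, 4, 7, 10]
Compare 17 vs 17: take 17 from left. Merged: [3, 4, 4, 7, 10, 17]
Append remaining from right: [17, 21]. Merged: [3, 4, 4, 7, 10, 17, 17, 21]

Final merged array: [3, 4, 4, 7, 10, 17, 17, 21]
Total comparisons: 6

The merged array is [3, 4, 4, 7, 10, 17, 17, 21], requiring 6 comparisons. The merge step runs in O(n) time where n is the total number of elements.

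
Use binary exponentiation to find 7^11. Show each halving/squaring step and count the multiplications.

Computing 7^11 by squaring (build up from 7^1; each line after the first costs one multiplication):

7^1 = 7
7^2 = (7^1)^2 = 7^2 = 49
7^4 = (7^2)^2 = 49^2 = 2401
7^5 = 7 * 7^4 = 7 * 2401 = 16807
7^10 = (7^5)^2 = 16807^2 = 282475249
7^11 = 7 * 7^10 = 7 * 282475249 = 1977326743

Result: 1977326743
Multiplications needed: 5 (5 lines after 7^1)

7^11 = 1977326743. Using exponentiation by squaring, this requires 5 multiplications. The key idea: if the exponent is even, square the half-power; if odd, multiply by the base once.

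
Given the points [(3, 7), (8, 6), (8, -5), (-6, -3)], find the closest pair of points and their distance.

Computing all pairwise distances among 4 points:

d((3, 7), (8, 6)) = 5.099 <-- minimum
d((3, 7), (8, -5)) = 13.0
d((3, 7), (-6, -3)) = 13.4536
d((8, 6), (8, -5)) = 11.0
d((8, 6), (-6, -3)) = 16.6433
d((8, -5), (-6, -3)) = 14.1421

Closest pair: (3, 7) and (8, 6) with distance 5.099

The closest pair is (3, 7) and (8, 6) with Euclidean distance 5.099. For 4 points, brute-force pairwise comparison is shown above. For large n, the divide-and-conquer algorithm (sort by x, recurse on halves, check the dividing strip) achieves O(n log n).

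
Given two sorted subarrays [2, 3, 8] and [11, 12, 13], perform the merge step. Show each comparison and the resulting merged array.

Merging process:

Compare 2 vs 11: take 2 from left. Merged: [2]
Compare 3 vs 11: take 3 from left. Merged: [2, 3]
Compare 8 vs 11: take 8 from left. Merged: [2, 3, 8]
Append remaining from right: [11, 12, 13]. Merged: [2, 3, 8, 11, 12, 13]

Final merged array: [2, 3, 8, 11, 12, 13]
Total comparisons: 3

The merged array is [2, 3, 8, 11, 12, 13], requiring 3 comparisons. The merge step runs in O(n) time where n is the total number of elements.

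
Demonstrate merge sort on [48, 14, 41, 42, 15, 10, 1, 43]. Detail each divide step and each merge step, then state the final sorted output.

Merge sort trace:

Split: [48, 14, 41, 42, 15, 10, 1, 43] -> [48, 14, 41, 42] and [15, 10, 1, 43]
  Split: [48, 14, 41, 42] -> [48, 14] and [41, 42]
    Split: [48, 14] -> [48] and [14]
    Merge: [48] + [14] -> [14, 48]
    Split: [41, 42] -> [41] and [42]
    Merge: [41] + [42] -> [41, 42]
  Merge: [14, 48] + [41, 42] -> [14, 41, 42, 48]
  Split: [15, 10, 1, 43] -> [15, 10] and [1, 43]
    Split: [15, 10] -> [15] and [10]
    Merge: [15] + [10] -> [10, 15]
    Split: [1, 43] -> [1] and [43]
    Merge: [1] + [43] -> [1, 43]
  Merge: [10, 15] + [1, 43] -> [1, 10, 15, 43]
Merge: [14, 41, 42, 48] + [1, 10, 15, 43] -> [1, 10, 14, 15, 41, 42, 43, 48]

Final sorted array: [1, 10, 14, 15, 41, 42, 43, 48]

The merge sort proceeds by recursively splitting the array and merging sorted halves.
After all merges, the sorted array is [1, 10, 14, 15, 41, 42, 43, 48].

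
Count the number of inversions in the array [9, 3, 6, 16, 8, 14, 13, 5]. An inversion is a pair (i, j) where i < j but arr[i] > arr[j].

Finding inversions in [9, 3, 6, 16, 8, 14, 13, 5]:

(0, 1): arr[0]=9 > arr[1]=3
(0, 2): arr[0]=9 > arr[2]=6
(0, 4): arr[0]=9 > arr[4]=8
(0, 7): arr[0]=9 > arr[7]=5
(2, 7): arr[2]=6 > arr[7]=5
(3, 4): arr[3]=16 > arr[4]=8
(3, 5): arr[3]=16 > arr[5]=14
(3, 6): arr[3]=16 > arr[6]=13
(3, 7): arr[3]=16 > arr[7]=5
(4, 7): arr[4]=8 > arr[7]=5
(5, 6): arr[5]=14 > arr[6]=13
(5, 7): arr[5]=14 > arr[7]=5
(6, 7): arr[6]=13 > arr[7]=5

Total inversions: 13

The array has 13 inversion(s): (0,1), (0,2), (0,4), (0,7), (2,7), (3,4), (3,5), (3,6), (3,7), (4,7), (5,6), (5,7), (6,7). Each pair (i,j) satisfies i < j and arr[i] > arr[j].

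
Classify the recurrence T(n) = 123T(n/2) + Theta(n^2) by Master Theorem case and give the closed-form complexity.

Master Theorem for T(n) = 123T(n/2) + O(n^2):

a = 123, b = 2, c = 2
log_b(a) = log_2(123) = 6.9425

Case 1: c = 2 < log_2(123) = 6.9425
T(n) = O(n^(log_2 123))

For T(n) = 123T(n/2) + O(n^2): log_2(123) = 6.9425. This is Case 1 of the Master Theorem (c < log_b(a), work dominated by leaves), giving O(n^(log_2 123)).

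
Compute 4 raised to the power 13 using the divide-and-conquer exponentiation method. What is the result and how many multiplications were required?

Computing 4^13 by squaring (build up from 4^1; each line after the first costs one multiplication):

4^1 = 4
4^2 = (4^1)^2 = 4^2 = 16
4^3 = 4 * 4^2 = 4 * 16 = 64
4^6 = (4^3)^2 = 64^2 = 4096
4^12 = (4^6)^2 = 4096^2 = 16777216
4^13 = 4 * 4^12 = 4 * 16777216 = 67108864

Result: 67108864
Multiplications needed: 5 (5 lines after 4^1)

4^13 = 67108864. Using exponentiation by squaring, this requires 5 multiplications. The key idea: if the exponent is even, square the half-power; if odd, multiply by the base once.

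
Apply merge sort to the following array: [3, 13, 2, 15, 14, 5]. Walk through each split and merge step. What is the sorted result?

Merge sort trace:

Split: [3, 13, 2, 15, 14, 5] -> [3, 13, 2] and [15, 14, 5]
  Split: [3, 13, 2] -> [3] and [13, 2]
    Split: [13, 2] -> [13] and [2]
    Merge: [13] + [2] -> [2, 13]
  Merge: [3] + [2, 13] -> [2, 3, 13]
  Split: [15, 14, 5] -> [15] and [14, 5]
    Split: [14, 5] -> [14] and [5]
    Merge: [14] + [5] -> [5, 14]
  Merge: [15] + [5, 14] -> [5, 14, 15]
Merge: [2, 3, 13] + [5, 14, 15] -> [2, 3, 5, 13, 14, 15]

Final sorted array: [2, 3, 5, 13, 14, 15]

The merge sort proceeds by recursively splitting the array and merging sorted halves.
After all merges, the sorted array is [2, 3, 5, 13, 14, 15].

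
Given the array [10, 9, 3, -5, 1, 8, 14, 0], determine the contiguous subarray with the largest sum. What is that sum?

Using Kadane's algorithm on [10, 9, 3, -5, 1, 8, 14, 0]:

Scanning through the array:
Position 1 (value 9): max_ending_here = 19, max_so_far = 19
Position 2 (value 3): max_ending_here = 22, max_so_far = 22
Position 3 (value -5): max_ending_here = 17, max_so_far = 22
Position 4 (value 1): max_ending_here = 18, max_so_far = 22
Position 5 (value 8): max_ending_here = 26, max_so_far = 26
Position 6 (value 14): max_ending_here = 40, max_so_far = 40
Position 7 (value 0): max_ending_here = 40, max_so_far = 40

Maximum subarray: [10, 9, 3, -5, 1, 8, 14]
Maximum sum: 40

The maximum subarray is [10, 9, 3, -5, 1, 8, 14] with sum 40. This subarray runs from index 0 to index 6.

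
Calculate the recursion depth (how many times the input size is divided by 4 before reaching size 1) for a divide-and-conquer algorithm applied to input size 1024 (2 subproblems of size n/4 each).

For divide and conquer with division factor 4:

Problem sizes at each level:
Level 0: 1024
Level 1: 256
Level 2: 64
Level 3: 16
Level 4: 4
Level 5: 1

The root is level 0 and the size-1 base case is level 5 (the tree spans levels 0 through 5, i.e. 6 levels counting the root), so the depth is the number of divisions: log_4(1024) = 5

The recursion tree depth is log_4(1024) = 5. At each level, the problem size is divided by 4, so it takes 5 divisions to reduce to a base case of size 1. The algorithm makes 2 recursive calls at each level.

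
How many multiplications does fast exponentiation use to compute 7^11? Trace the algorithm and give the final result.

Computing 7^11 by squaring (build up from 7^1; each line after the first costs one multiplication):

7^1 = 7
7^2 = (7^1)^2 = 7^2 = 49
7^4 = (7^2)^2 = 49^2 = 2401
7^5 = 7 * 7^4 = 7 * 2401 = 16807
7^10 = (7^5)^2 = 16807^2 = 282475249
7^11 = 7 * 7^10 = 7 * 282475249 = 1977326743

Result: 1977326743
Multiplications needed: 5 (5 lines after 7^1)

7^11 = 1977326743. Using exponentiation by squaring, this requires 5 multiplications. The key idea: if the exponent is even, square the half-power; if odd, multiply by the base once.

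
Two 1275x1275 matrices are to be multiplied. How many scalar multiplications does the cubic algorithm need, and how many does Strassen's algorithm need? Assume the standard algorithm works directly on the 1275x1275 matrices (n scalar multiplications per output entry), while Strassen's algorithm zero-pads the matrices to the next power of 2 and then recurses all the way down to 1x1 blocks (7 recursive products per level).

Matrix multiplication for 1275x1275 matrices:

Strassen's algorithm requires power-of-2 dimensions. Pad 1275x1275 to 2048x2048 (next power of 2).

Standard algorithm: 1275^3 = 2072671875 multiplications
Strassen's algorithm: 7^(log2(2048)) = 7^11 = 1977326743 multiplications
Savings: 2072671875 - 1977326743 = 95345132 multiplications

Standard: 2072671875 multiplications (1275^3). Strassen: 1977326743 multiplications (7^11, after padding to 2048x2048). Strassen reduces 8 recursive multiplications to 7 at each level.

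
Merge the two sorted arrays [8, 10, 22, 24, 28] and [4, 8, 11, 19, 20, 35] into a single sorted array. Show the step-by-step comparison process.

Merging process:

Compare 8 vs 4: take 4 from right. Merged: [4]
Compare 8 vs 8: take 8 from left. Merged: [4, 8]
Compare 10 vs 8: take 8 from right. Merged: [4, 8, 8]
Compare 10 vs 11: take 10 from left. Merged: [4, 8, 8, 10]
Compare 22 vs 11: take 11 from right. Merged: [4, 8, 8, 10, 11]
Compare 22 vs 19: take 19 from right. Merged: [4, 8, 8, 10, 11, 19]
Compare 22 vs 20: take 20 from right. Merged: [4, 8, 8, 10, 11, 19, 20]
Compare 22 vs 35: take 22 from left. Merged: [4, 8, 8, 10, 11, 19, 20, 22]
Compare 24 vs 35: take 24 from left. Merged: [4, 8, 8, 10, 11, 19, 20, 22, 24]
Compare 28 vs 35: take 28 from left. Merged: [4, 8, 8, 10, 11, 19, 20, 22, 24, 28]
Append remaining from right: [35]. Merged: [4, 8, 8, 10, 11, 19, 20, 22, 24, 28, 35]

Final merged array: [4, 8, 8, 10, 11, 19, 20, 22, 24, 28, 35]
Total comparisons: 10

The merged array is [4, 8, 8, 10, 11, 19, 20, 22, 24, 28, 35], requiring 10 comparisons. The merge step runs in O(n) time where n is the total number of elements.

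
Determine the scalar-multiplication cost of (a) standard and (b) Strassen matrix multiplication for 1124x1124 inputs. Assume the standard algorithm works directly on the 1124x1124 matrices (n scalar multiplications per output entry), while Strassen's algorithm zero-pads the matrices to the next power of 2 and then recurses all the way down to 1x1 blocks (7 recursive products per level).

Matrix multiplication for 1124x1124 matrices:

Strassen's algorithm requires power-of-2 dimensions. Pad 1124x1124 to 2048x2048 (next power of 2).

Standard algorithm: 1124^3 = 1420034624 multiplications
Strassen's algorithm: 7^(log2(2048)) = 7^11 = 1977326743 multiplications
Difference: 1420034624 - 1977326743 = -557292119 (Strassen uses MORE here due to padding overhead — for small or just-over-power-of-2 n, padding can outweigh the per-level savings)

Standard: 1420034624 multiplications (1124^3). Strassen: 1977326743 multiplications (7^11, after padding to 2048x2048). Strassen reduces 8 recursive multiplications to 7 at each level.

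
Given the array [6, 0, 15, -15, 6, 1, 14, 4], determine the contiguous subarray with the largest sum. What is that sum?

Using Kadane's algorithm on [6, 0, 15, -15, 6, 1, 14, 4]:

Scanning through the array:
Position 1 (value 0): max_ending_here = 6, max_so_far = 6
Position 2 (value 15): max_ending_here = 21, max_so_far = 21
Position 3 (value -15): max_ending_here = 6, max_so_far = 21
Position 4 (value 6): max_ending_here = 12, max_so_far = 21
Position 5 (value 1): max_ending_here = 13, max_so_far = 21
Position 6 (value 14): max_ending_here = 27, max_so_far = 27
Position 7 (value 4): max_ending_here = 31, max_so_far = 31

Maximum subarray: [6, 0, 15, -15, 6, 1, 14, 4]
Maximum sum: 31

The maximum subarray is [6, 0, 15, -15, 6, 1, 14, 4] with sum 31. This subarray runs from index 0 to index 7.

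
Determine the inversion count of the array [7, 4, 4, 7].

Finding inversions in [7, 4, 4, 7]:

(0, 1): arr[0]=7 > arr[1]=4
(0, 2): arr[0]=7 > arr[2]=4

Total inversions: 2

The array has 2 inversion(s): (0,1), (0,2). Each pair (i,j) satisfies i < j and arr[i] > arr[j].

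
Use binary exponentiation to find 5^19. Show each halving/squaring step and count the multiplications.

Computing 5^19 by squaring (build up from 5^1; each line after the first costs one multiplication):

5^1 = 5
5^2 = (5^1)^2 = 5^2 = 25
5^4 = (5^2)^2 = 25^2 = 625
5^8 = (5^4)^2 = 625^2 = 390625
5^9 = 5 * 5^8 = 5 * 390625 = 1953125
5^18 = (5^9)^2 = 1953125^2 = 3814697265625
5^19 = 5 * 5^18 = 5 * 3814697265625 = 19073486328125

Result: 19073486328125
Multiplications needed: 6 (6 lines after 5^1)

5^19 = 19073486328125. Using exponentiation by squaring, this requires 6 multiplications. The key idea: if the exponent is even, square the half-power; if odd, multiply by the base once.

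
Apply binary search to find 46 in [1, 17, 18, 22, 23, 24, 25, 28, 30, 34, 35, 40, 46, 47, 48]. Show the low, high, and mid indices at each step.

Binary search for 46 in [1, 17, 18, 22, 23, 24, 25, 28, 30, 34, 35, 40, 46, 47, 48]:

lo=0, hi=14, mid=7, arr[mid]=28 -> 28 < 46, search right half
lo=8, hi=14, mid=11, arr[mid]=40 -> 40 < 46, search right half
lo=12, hi=14, mid=13, arr[mid]=47 -> 47 > 46, search left half
lo=12, hi=12, mid=12, arr[mid]=46 -> Found target at index 12!

Binary search finds 46 at index 12 after 4 comparisons. The search repeatedly halves the search space by comparing with the middle element.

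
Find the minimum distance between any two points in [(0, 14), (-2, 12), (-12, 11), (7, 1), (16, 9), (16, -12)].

Computing all pairwise distances among 6 points:

d((0, 14), (-2, 12)) = 2.8284 <-- minimum
d((0, 14), (-12, 11)) = 12.3693
d((0, 14), (7, 1)) = 14.7648
d((0, 14), (16, 9)) = 16.7631
d((0, 14), (16, -12)) = 30.5287
d((-2, 12), (-12, 11)) = 10.0499
d((-2, 12), (7, 1)) = 14.2127
d((-2, 12), (16, 9)) = 18.2483
d((-2, 12), (16, -12)) = 30.0
d((-12, 11), (7, 1)) = 21.4709
d((-12, 11), (16, 9)) = 28.0713
d((-12, 11), (16, -12)) = 36.2353
d((7, 1), (16, 9)) = 12.0416
d((7, 1), (16, -12)) = 15.8114
d((16, 9), (16, -12)) = 21.0

Closest pair: (0, 14) and (-2, 12) with distance 2.8284

The closest pair is (0, 14) and (-2, 12) with Euclidean distance 2.8284. For 6 points, brute-force pairwise comparison is shown above. For large n, the divide-and-conquer algorithm (sort by x, recurse on halves, check the dividing strip) achieves O(n log n).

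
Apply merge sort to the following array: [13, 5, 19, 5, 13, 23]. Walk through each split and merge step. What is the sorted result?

Merge sort trace:

Split: [13, 5, 19, 5, 13, 23] -> [13, 5, 19] and [5, 13, 23]
  Split: [13, 5, 19] -> [13] and [5, 19]
    Split: [5, 19] -> [5] and [19]
    Merge: [5] + [19] -> [5, 19]
  Merge: [13] + [5, 19] -> [5, 13, 19]
  Split: [5, 13, 23] -> [5] and [13, 23]
    Split: [13, 23] -> [13] and [23]
    Merge: [13] + [23] -> [13, 23]
  Merge: [5] + [13, 23] -> [5, 13, 23]
Merge: [5, 13, 19] + [5, 13, 23] -> [5, 5, 13, 13, 19, 23]

Final sorted array: [5, 5, 13, 13, 19, 23]

The merge sort proceeds by recursively splitting the array and merging sorted halves.
After all merges, the sorted array is [5, 5, 13, 13, 19, 23].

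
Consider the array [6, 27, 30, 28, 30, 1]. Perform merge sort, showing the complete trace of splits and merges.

Merge sort trace:

Split: [6, 27, 30, 28, 30, 1] -> [6, 27, 30] and [28, 30, 1]
  Split: [6, 27, 30] -> [6] and [27, 30]
    Split: [27, 30] -> [27] and [30]
    Merge: [27] + [30] -> [27, 30]
  Merge: [6] + [27, 30] -> [6, 27, 30]
  Split: [28, 30, 1] -> [28] and [30, 1]
    Split: [30, 1] -> [30] and [1]
    Merge: [30] + [1] -> [1, 30]
  Merge: [28] + [1, 30] -> [1, 28, 30]
Merge: [6, 27, 30] + [1, 28, 30] -> [1, 6, 27, 28, 30, 30]

Final sorted array: [1, 6, 27, 28, 30, 30]

The merge sort proceeds by recursively splitting the array and merging sorted halves.
After all merges, the sorted array is [1, 6, 27, 28, 30, 30].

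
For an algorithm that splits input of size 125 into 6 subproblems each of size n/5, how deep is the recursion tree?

For divide and conquer with division factor 5:

Problem sizes at each level:
Level 0: 125
Level 1: 25
Level 2: 5
Level 3: 1

The root is level 0 and the size-1 base case is level 3 (the tree spans levels 0 through 3, i.e. 4 levels counting the root), so the depth is the number of divisions: log_5(125) = 3

The recursion tree depth is log_5(125) = 3. At each level, the problem size is divided by 5, so it takes 3 divisions to reduce to a base case of size 1. The algorithm makes 6 recursive calls at each level.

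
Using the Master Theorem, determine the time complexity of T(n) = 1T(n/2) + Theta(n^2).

Master Theorem for T(n) = 1T(n/2) + O(n^2):

a = 1, b = 2, c = 2
log_b(a) = log_2(1) = 0.0000

Case 3: c = 2 > log_2(1) = 0.0000
T(n) = O(n^2) = O(n^2)

For T(n) = 1T(n/2) + O(n^2): log_2(1) = 0.0000. This is Case 3 of the Master Theorem (c > log_b(a), work dominated by root), giving O(n^2).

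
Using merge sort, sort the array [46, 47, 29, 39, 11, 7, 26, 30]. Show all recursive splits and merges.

Merge sort trace:

Split: [46, 47, 29, 39, 11, 7, 26, 30] -> [46, 47, 29, 39] and [11, 7, 26, 30]
  Split: [46, 47, 29, 39] -> [46, 47] and [29, 39]
    Split: [46, 47] -> [46] and [47]
    Merge: [46] + [47] -> [46, 47]
    Split: [29, 39] -> [29] and [39]
    Merge: [29] + [39] -> [29, 39]
  Merge: [46, 47] + [29, 39] -> [29, 39, 46, 47]
  Split: [11, 7, 26, 30] -> [11, 7] and [26, 30]
    Split: [11, 7] -> [11] and [7]
    Merge: [11] + [7] -> [7, 11]
    Split: [26, 30] -> [26] and [30]
    Merge: [26] + [30] -> [26, 30]
  Merge: [7, 11] + [26, 30] -> [7, 11, 26, 30]
Merge: [29, 39, 46, 47] + [7, 11, 26, 30] -> [7, 11, 26, 29, 30, 39, 46, 47]

Final sorted array: [7, 11, 26, 29, 30, 39, 46, 47]

The merge sort proceeds by recursively splitting the array and merging sorted halves.
After all merges, the sorted array is [7, 11, 26, 29, 30, 39, 46, 47].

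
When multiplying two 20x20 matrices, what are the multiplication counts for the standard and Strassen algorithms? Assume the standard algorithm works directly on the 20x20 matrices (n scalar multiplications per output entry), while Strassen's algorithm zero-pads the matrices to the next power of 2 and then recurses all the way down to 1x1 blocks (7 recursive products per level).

Matrix multiplication for 20x20 matrices:

Strassen's algorithm requires power-of-2 dimensions. Pad 20x20 to 32x32 (next power of 2).

Standard algorithm: 20^3 = 8000 multiplications
Strassen's algorithm: 7^(log2(32)) = 7^5 = 16807 multiplications
Difference: 8000 - 16807 = -8807 (Strassen uses MORE here due to padding overhead — for small or just-over-power-of-2 n, padding can outweigh the per-level savings)

Standard: 8000 multiplications (20^3). Strassen: 16807 multiplications (7^5, after padding to 32x32). Strassen reduces 8 recursive multiplications to 7 at each level.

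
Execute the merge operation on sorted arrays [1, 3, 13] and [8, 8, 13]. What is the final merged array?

Merging process:

Compare 1 vs 8: take 1 from left. Merged: [1]
Compare 3 vs 8: take 3 from left. Merged: [1, 3]
Compare 13 vs 8: take 8 from right. Merged: [1, 3, 8]
Compare 13 vs 8: take 8 from right. Merged: [1, 3, 8, 8]
Compare 13 vs 13: take 13 from left. Merged: [1, 3, 8, 8, 13]
Append remaining from right: [13]. Merged: [1, 3, 8, 8, 13, 13]

Final merged array: [1, 3, 8, 8, 13, 13]
Total comparisons: 5

The merged array is [1, 3, 8, 8, 13, 13], requiring 5 comparisons. The merge step runs in O(n) time where n is the total number of elements.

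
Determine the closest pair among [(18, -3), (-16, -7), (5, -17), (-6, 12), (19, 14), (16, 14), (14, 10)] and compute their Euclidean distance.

Computing all pairwise distances among 7 points:

d((18, -3), (-16, -7)) = 34.2345
d((18, -3), (5, -17)) = 19.105
d((18, -3), (-6, 12)) = 28.3019
d((18, -3), (19, 14)) = 17.0294
d((18, -3), (16, 14)) = 17.1172
d((18, -3), (14, 10)) = 13.6015
d((-16, -7), (5, -17)) = 23.2594
d((-16, -7), (-6, 12)) = 21.4709
d((-16, -7), (19, 14)) = 40.8167
d((-16, -7), (16, 14)) = 38.2753
d((-16, -7), (14, 10)) = 34.4819
d((5, -17), (-6, 12)) = 31.0161
d((5, -17), (19, 14)) = 34.0147
d((5, -17), (16, 14)) = 32.8938
d((5, -17), (14, 10)) = 28.4605
d((-6, 12), (19, 14)) = 25.0799
d((-6, 12), (16, 14)) = 22.0907
d((-6, 12), (14, 10)) = 20.0998
d((19, 14), (16, 14)) = 3.0 <-- minimum
d((19, 14), (14, 10)) = 6.4031
d((16, 14), (14, 10)) = 4.4721

Closest pair: (19, 14) and (16, 14) with distance 3.0

The closest pair is (19, 14) and (16, 14) with Euclidean distance 3.0. For 7 points, brute-force pairwise comparison is shown above. For large n, the divide-and-conquer algorithm (sort by x, recurse on halves, check the dividing strip) achieves O(n log n).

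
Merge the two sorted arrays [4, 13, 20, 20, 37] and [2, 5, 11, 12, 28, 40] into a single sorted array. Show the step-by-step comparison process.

Merging process:

Compare 4 vs 2: take 2 from right. Merged: [2]
Compare 4 vs 5: take 4 from left. Merged: [2, 4]
Compare 13 vs 5: take 5 from right. Merged: [2, 4, 5]
Compare 13 vs 11: take 11 from right. Merged: [2, 4, 5, 11]
Compare 13 vs 12: take 12 from right. Merged: [2, 4, 5, 11, 12]
Compare 13 vs 28: take 13 from left. Merged: [2, 4, 5, 11, 12, 13]
Compare 20 vs 28: take 20 from left. Merged: [2, 4, 5, 11, 12, 13, 20]
Compare 20 vs 28: take 20 from left. Merged: [2, 4, 5, 11, 12, 13, 20, 20]
Compare 37 vs 28: take 28 from right. Merged: [2, 4, 5, 11, 12, 13, 20, 20, 28]
Compare 37 vs 40: take 37 from left. Merged: [2, 4, 5, 11, 12, 13, 20, 20, 28, 37]
Append remaining from right: [40]. Merged: [2, 4, 5, 11, 12, 13, 20, 20, 28, 37, 40]

Final merged array: [2, 4, 5, 11, 12, 13, 20, 20, 28, 37, 40]
Total comparisons: 10

The merged array is [2, 4, 5, 11, 12, 13, 20, 20, 28, 37, 40], requiring 10 comparisons. The merge step runs in O(n) time where n is the total number of elements.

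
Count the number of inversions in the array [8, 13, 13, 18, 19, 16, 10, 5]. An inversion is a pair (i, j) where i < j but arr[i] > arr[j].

Finding inversions in [8, 13, 13, 18, 19, 16, 10, 5]:

(0, 7): arr[0]=8 > arr[7]=5
(1, 6): arr[1]=13 > arr[6]=10
(1, 7): arr[1]=13 > arr[7]=5
(2, 6): arr[2]=13 > arr[6]=10
(2, 7): arr[2]=13 > arr[7]=5
(3, 5): arr[3]=18 > arr[5]=16
(3, 6): arr[3]=18 > arr[6]=10
(3, 7): arr[3]=18 > arr[7]=5
(4, 5): arr[4]=19 > arr[5]=16
(4, 6): arr[4]=19 > arr[6]=10
(4, 7): arr[4]=19 > arr[7]=5
(5, 6): arr[5]=16 > arr[6]=10
(5, 7): arr[5]=16 > arr[7]=5
(6, 7): arr[6]=10 > arr[7]=5

Total inversions: 14

The array has 14 inversion(s): (0,7), (1,6), (1,7), (2,6), (2,7), (3,5), (3,6), (3,7), (4,5), (4,6), (4,7), (5,6), (5,7), (6,7). Each pair (i,j) satisfies i < j and arr[i] > arr[j].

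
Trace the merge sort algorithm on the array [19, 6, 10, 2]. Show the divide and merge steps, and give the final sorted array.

Merge sort trace:

Split: [19, 6, 10, 2] -> [19, 6] and [10, 2]
  Split: [19, 6] -> [19] and [6]
  Merge: [19] + [6] -> [6, 19]
  Split: [10, 2] -> [10] and [2]
  Merge: [10] + [2] -> [2, 10]
Merge: [6, 19] + [2, 10] -> [2, 6, 10, 19]

Final sorted array: [2, 6, 10, 19]

The merge sort proceeds by recursively splitting the array and merging sorted halves.
After all merges, the sorted array is [2, 6, 10, 19].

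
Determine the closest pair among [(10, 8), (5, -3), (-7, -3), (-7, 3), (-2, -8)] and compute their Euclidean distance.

Computing all pairwise distances among 5 points:

d((10, 8), (5, -3)) = 12.083
d((10, 8), (-7, -3)) = 20.2485
d((10, 8), (-7, 3)) = 17.72
d((10, 8), (-2, -8)) = 20.0
d((5, -3), (-7, -3)) = 12.0
d((5, -3), (-7, 3)) = 13.4164
d((5, -3), (-2, -8)) = 8.6023
d((-7, -3), (-7, 3)) = 6.0 <-- minimum
d((-7, -3), (-2, -8)) = 7.0711
d((-7, 3), (-2, -8)) = 12.083

Closest pair: (-7, -3) and (-7, 3) with distance 6.0

The closest pair is (-7, -3) and (-7, 3) with Euclidean distance 6.0. For 5 points, brute-force pairwise comparison is shown above. For large n, the divide-and-conquer algorithm (sort by x, recurse on halves, check the dividing strip) achieves O(n log n).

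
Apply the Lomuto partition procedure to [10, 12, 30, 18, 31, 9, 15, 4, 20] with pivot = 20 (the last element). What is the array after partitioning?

Lomuto partition with pivot = 20:

Initial array: [10, 12, 30, 18, 31, 9, 15, 4, 20]

arr[0]=10 <= 20: swap with position 0, array becomes [10, 12, 30, 18, 31, 9, 15, 4, 20]
arr[1]=12 <= 20: swap with position 1, array becomes [10, 12, 30, 18, 31, 9, 15, 4, 20]
arr[2]=30 > 20: no swap
arr[3]=18 <= 20: swap with position 2, array becomes [10, 12, 18, 30, 31, 9, 15, 4, 20]
arr[4]=31 > 20: no swap
arr[5]=9 <= 20: swap with position 3, array becomes [10, 12, 18, 9, 31, 30, 15, 4, 20]
arr[6]=15 <= 20: swap with position 4, array becomes [10, 12, 18, 9, 15, 30, 31, 4, 20]
arr[7]=4 <= 20: swap with position 5, array becomes [10, 12, 18, 9, 15, 4, 31, 30, 20]

Place pivot at position 6: [10, 12, 18, 9, 15, 4, 20, 30, 31]
Pivot position: 6

After partitioning with pivot 20, the array becomes [10, 12, 18, 9, 15, 4, 20, 30, 31]. The pivot is placed at index 6. All elements to the left of the pivot are <= 20, and all elements to the right are > 20.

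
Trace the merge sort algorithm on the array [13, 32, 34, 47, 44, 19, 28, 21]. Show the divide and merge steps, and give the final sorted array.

Merge sort trace:

Split: [13, 32, 34, 47, 44, 19, 28, 21] -> [13, 32, 34, 47] and [44, 19, 28, 21]
  Split: [13, 32, 34, 47] -> [13, 32] and [34, 47]
    Split: [13, 32] -> [13] and [32]
    Merge: [13] + [32] -> [13, 32]
    Split: [34, 47] -> [34] and [47]
    Merge: [34] + [47] -> [34, 47]
  Merge: [13, 32] + [34, 47] -> [13, 32, 34, 47]
  Split: [44, 19, 28, 21] -> [44, 19] and [28, 21]
    Split: [44, 19] -> [44] and [19]
    Merge: [44] + [19] -> [19, 44]
    Split: [28, 21] -> [28] and [21]
    Merge: [28] + [21] -> [21, 28]
  Merge: [19, 44] + [21, 28] -> [19, 21, 28, 44]
Merge: [13, 32, 34, 47] + [19, 21, 28, 44] -> [13, 19, 21, 28, 32, 34, 44, 47]

Final sorted array: [13, 19, 21, 28, 32, 34, 44, 47]

The merge sort proceeds by recursively splitting the array and merging sorted halves.
After all merges, the sorted array is [13, 19, 21, 28, 32, 34, 44, 47].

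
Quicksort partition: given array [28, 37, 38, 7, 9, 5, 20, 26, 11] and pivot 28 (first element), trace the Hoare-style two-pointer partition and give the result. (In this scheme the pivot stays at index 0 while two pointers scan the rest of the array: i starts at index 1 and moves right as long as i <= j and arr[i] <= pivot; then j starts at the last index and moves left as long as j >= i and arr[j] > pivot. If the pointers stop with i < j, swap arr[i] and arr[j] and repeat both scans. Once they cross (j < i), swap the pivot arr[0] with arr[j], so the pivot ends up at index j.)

Hoare-style two-pointer partition with pivot = 28:

Initial array: [28, 37, 38, 7, 9, 5, 20, 26, 11]

Pointers start at i = 1, j = 8.
i stops at index 1 (arr[1]=37 > 28), j stops at index 8 (arr[8]=11 <= 28): swap arr[1] and arr[8], array becomes [28, 11, 38, 7, 9, 5, 20, 26, 37]
i stops at index 2 (arr[2]=38 > 28), j stops at index 7 (arr[7]=26 <= 28): swap arr[2] and arr[7], array becomes [28, 11, 26, 7, 9, 5, 20, 38, 37]
i ends at 7, j ends at 6: the pointers have crossed (j < i), so scanning stops.

Swap pivot arr[0] with arr[6] to place pivot at position 6: [20, 11, 26, 7, 9, 5, 28, 38, 37]
Pivot position: 6

After partitioning with pivot 28, the array becomes [20, 11, 26, 7, 9, 5, 28, 38, 37]. The pivot is placed at index 6. All elements to the left of the pivot are <= 28, and all elements to the right are > 28.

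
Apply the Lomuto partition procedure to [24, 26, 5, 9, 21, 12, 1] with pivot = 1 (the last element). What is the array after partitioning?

Lomuto partition with pivot = 1:

Initial array: [24, 26, 5, 9, 21, 12, 1]

arr[0]=24 > 1: no swap
arr[1]=26 > 1: no swap
arr[2]=5 > 1: no swap
arr[3]=9 > 1: no swap
arr[4]=21 > 1: no swap
arr[5]=12 > 1: no swap

Place pivot at position 0: [1, 26, 5, 9, 21, 12, 24]
Pivot position: 0

After partitioning with pivot 1, the array becomes [1, 26, 5, 9, 21, 12, 24]. The pivot is placed at index 0. All elements to the left of the pivot are <= 1, and all elements to the right are > 1.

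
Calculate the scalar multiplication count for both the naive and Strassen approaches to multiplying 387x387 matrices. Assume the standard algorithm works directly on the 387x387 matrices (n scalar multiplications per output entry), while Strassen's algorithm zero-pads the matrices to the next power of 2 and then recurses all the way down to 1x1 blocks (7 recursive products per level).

Matrix multiplication for 387x387 matrices:

Strassen's algorithm requires power-of-2 dimensions. Pad 387x387 to 512x512 (next power of 2).

Standard algorithm: 387^3 = 57960603 multiplications
Strassen's algorithm: 7^(log2(512)) = 7^9 = 40353607 multiplications
Savings: 57960603 - 40353607 = 17606996 multiplications

Standard: 57960603 multiplications (387^3). Strassen: 40353607 multiplications (7^9, after padding to 512x512). Strassen reduces 8 recursive multiplications to 7 at each level.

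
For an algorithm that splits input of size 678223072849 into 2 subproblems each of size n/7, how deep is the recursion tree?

For divide and conquer with division factor 7:

Problem sizes at each level:
Level 0: 678223072849
Level 1: 96889010407
Level 2: 13841287201
Level 3: 1977326743
Level 4: 282475249
Level 5: 40353607
Level 6: 5764801
Level 7: 823543
Level 8: 117649
Level 9: 16807
Level 10: 2401
Level 11: 343
Level 12: 49
Level 13: 7
Level 14: 1

The root is level 0 and the size-1 base case is level 14 (the tree spans levels 0 through 14, i.e. 15 levels counting the root), so the depth is the number of divisions: log_7(678223072849) = 14

The recursion tree depth is log_7(678223072849) = 14. At each level, the problem size is divided by 7, so it takes 14 divisions to reduce to a base case of size 1. The algorithm makes 2 recursive calls at each level.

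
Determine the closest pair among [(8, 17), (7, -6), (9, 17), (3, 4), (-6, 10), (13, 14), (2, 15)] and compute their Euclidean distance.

Computing all pairwise distances among 7 points:

d((8, 17), (7, -6)) = 23.0217
d((8, 17), (9, 17)) = 1.0 <-- minimum
d((8, 17), (3, 4)) = 13.9284
d((8, 17), (-6, 10)) = 15.6525
d((8, 17), (13, 14)) = 5.831
d((8, 17), (2, 15)) = 6.3246
d((7, -6), (9, 17)) = 23.0868
d((7, -6), (3, 4)) = 10.7703
d((7, -6), (-6, 10)) = 20.6155
d((7, -6), (13, 14)) = 20.8806
d((7, -6), (2, 15)) = 21.587
d((9, 17), (3, 4)) = 14.3178
d((9, 17), (-6, 10)) = 16.5529
d((9, 17), (13, 14)) = 5.0
d((9, 17), (2, 15)) = 7.2801
d((3, 4), (-6, 10)) = 10.8167
d((3, 4), (13, 14)) = 14.1421
d((3, 4), (2, 15)) = 11.0454
d((-6, 10), (13, 14)) = 19.4165
d((-6, 10), (2, 15)) = 9.434
d((13, 14), (2, 15)) = 11.0454

Closest pair: (8, 17) and (9, 17) with distance 1.0

The closest pair is (8, 17) and (9, 17) with Euclidean distance 1.0. For 7 points, brute-force pairwise comparison is shown above. For large n, the divide-and-conquer algorithm (sort by x, recurse on halves, check the dividing strip) achieves O(n log n).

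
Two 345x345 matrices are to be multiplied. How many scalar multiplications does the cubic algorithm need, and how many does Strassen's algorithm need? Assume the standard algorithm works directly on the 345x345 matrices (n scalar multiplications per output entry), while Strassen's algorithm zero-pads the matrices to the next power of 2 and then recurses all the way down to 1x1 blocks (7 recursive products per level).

Matrix multiplication for 345x345 matrices:

Strassen's algorithm requires power-of-2 dimensions. Pad 345x345 to 512x512 (next power of 2).

Standard algorithm: 345^3 = 41063625 multiplications
Strassen's algorithm: 7^(log2(512)) = 7^9 = 40353607 multiplications
Savings: 41063625 - 40353607 = 710018 multiplications

Standard: 41063625 multiplications (345^3). Strassen: 40353607 multiplications (7^9, after padding to 512x512). Strassen reduces 8 recursive multiplications to 7 at each level.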